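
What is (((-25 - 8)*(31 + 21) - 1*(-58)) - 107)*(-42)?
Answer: 74130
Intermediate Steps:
(((-25 - 8)*(31 + 21) - 1*(-58)) - 107)*(-42) = ((-33*52 + 58) - 107)*(-42) = ((-1716 + 58) - 107)*(-42) = (-1658 - 107)*(-42) = -1765*(-42) = 74130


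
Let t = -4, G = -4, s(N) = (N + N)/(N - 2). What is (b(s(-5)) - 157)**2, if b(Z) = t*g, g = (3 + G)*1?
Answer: 23409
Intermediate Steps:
s(N) = 2*N/(-2 + N) (s(N) = (2*N)/(-2 + N) = 2*N/(-2 + N))
g = -1 (g = (3 - 4)*1 = -1*1 = -1)
b(Z) = 4 (b(Z) = -4*(-1) = 4)
(b(s(-5)) - 157)**2 = (4 - 157)**2 = (-153)**2 = 23409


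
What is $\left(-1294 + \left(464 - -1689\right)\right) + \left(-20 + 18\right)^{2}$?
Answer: $863$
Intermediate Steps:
$\left(-1294 + \left(464 - -1689\right)\right) + \left(-20 + 18\right)^{2} = \left(-1294 + \left(464 + 1689\right)\right) + \left(-2\right)^{2} = \left(-1294 + 2153\right) + 4 = 859 + 4 = 863$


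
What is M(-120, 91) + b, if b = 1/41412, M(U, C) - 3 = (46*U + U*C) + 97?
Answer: -676672079/41412 ≈ -16340.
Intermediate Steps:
M(U, C) = 100 + 46*U + C*U (M(U, C) = 3 + ((46*U + U*C) + 97) = 3 + ((46*U + C*U) + 97) = 3 + (97 + 46*U + C*U) = 100 + 46*U + C*U)
b = 1/41412 ≈ 2.4148e-5
M(-120, 91) + b = (100 + 46*(-120) + 91*(-120)) + 1/41412 = (100 - 5520 - 10920) + 1/41412 = -16340 + 1/41412 = -676672079/41412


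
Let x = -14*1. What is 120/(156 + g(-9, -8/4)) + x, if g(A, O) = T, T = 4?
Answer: -53/4 ≈ -13.250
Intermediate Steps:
g(A, O) = 4
x = -14
120/(156 + g(-9, -8/4)) + x = 120/(156 + 4) - 14 = 120/160 - 14 = (1/160)*120 - 14 = ¾ - 14 = -53/4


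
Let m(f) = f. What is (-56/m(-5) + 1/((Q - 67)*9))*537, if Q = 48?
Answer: 1713209/285 ≈ 6011.3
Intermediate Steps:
(-56/m(-5) + 1/((Q - 67)*9))*537 = (-56/(-5) + 1/((48 - 67)*9))*537 = (-56*(-1/5) + (1/9)/(-19))*537 = (56/5 - 1/19*1/9)*537 = (56/5 - 1/171)*537 = (9571/855)*537 = 1713209/285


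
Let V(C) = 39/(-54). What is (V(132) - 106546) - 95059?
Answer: -3628903/18 ≈ -2.0161e+5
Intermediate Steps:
V(C) = -13/18 (V(C) = 39*(-1/54) = -13/18)
(V(132) - 106546) - 95059 = (-13/18 - 106546) - 95059 = -1917841/18 - 95059 = -3628903/18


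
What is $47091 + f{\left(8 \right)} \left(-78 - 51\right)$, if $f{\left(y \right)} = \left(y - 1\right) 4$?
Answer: $43479$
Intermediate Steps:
$f{\left(y \right)} = -4 + 4 y$ ($f{\left(y \right)} = \left(-1 + y\right) 4 = -4 + 4 y$)
$47091 + f{\left(8 \right)} \left(-78 - 51\right) = 47091 + \left(-4 + 4 \cdot 8\right) \left(-78 - 51\right) = 47091 + \left(-4 + 32\right) \left(-129\right) = 47091 + 28 \left(-129\right) = 47091 - 3612 = 43479$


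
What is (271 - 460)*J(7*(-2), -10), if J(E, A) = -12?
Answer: 2268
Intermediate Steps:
(271 - 460)*J(7*(-2), -10) = (271 - 460)*(-12) = -189*(-12) = 2268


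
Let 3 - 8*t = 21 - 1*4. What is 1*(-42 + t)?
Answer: -175/4 ≈ -43.750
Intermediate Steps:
t = -7/4 (t = 3/8 - (21 - 1*4)/8 = 3/8 - (21 - 4)/8 = 3/8 - ⅛*17 = 3/8 - 17/8 = -7/4 ≈ -1.7500)
1*(-42 + t) = 1*(-42 - 7/4) = 1*(-175/4) = -175/4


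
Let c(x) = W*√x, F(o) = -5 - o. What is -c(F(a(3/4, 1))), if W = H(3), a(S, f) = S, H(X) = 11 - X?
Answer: -4*I*√23 ≈ -19.183*I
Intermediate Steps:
W = 8 (W = 11 - 1*3 = 11 - 3 = 8)
c(x) = 8*√x
-c(F(a(3/4, 1))) = -8*√(-5 - 3/4) = -8*√(-5 - 1*¾) = -8*√(-5 - ¾) = -8*√(-23/4) = -8*I*√23/2 = -4*I*√23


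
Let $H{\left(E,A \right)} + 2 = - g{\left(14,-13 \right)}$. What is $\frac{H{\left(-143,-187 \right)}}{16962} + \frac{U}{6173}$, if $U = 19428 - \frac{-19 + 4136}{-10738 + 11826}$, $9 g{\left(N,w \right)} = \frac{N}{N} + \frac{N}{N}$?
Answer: $\frac{1613035346723}{512642661696} \approx 3.1465$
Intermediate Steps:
$g{\left(N,w \right)} = \frac{2}{9}$ ($g{\left(N,w \right)} = \frac{\frac{N}{N} + \frac{N}{N}}{9} = \frac{1 + 1}{9} = \frac{1}{9} \cdot 2 = \frac{2}{9}$)
$H{\left(E,A \right)} = - \frac{20}{9}$ ($H{\left(E,A \right)} = -2 - \frac{2}{9} = - \frac{20}{9}$)
$U = \frac{21133547}{1088}$ ($U = 19428 - \frac{4117}{1088} = \frac{21133547}{1088} \approx 19424.0$)
$\frac{H{\left(-143,-187 \right)}}{16962} + \frac{U}{6173} = - \frac{20}{9 \cdot 16962} + \frac{21133547}{1088 \cdot 6173} = \left(- \frac{20}{9}\right) \frac{1}{16962} + \frac{21133547}{1088} \cdot \frac{1}{6173} = - \frac{10}{76329} + \frac{21133547}{6716224} = \frac{1613035346723}{512642661696}$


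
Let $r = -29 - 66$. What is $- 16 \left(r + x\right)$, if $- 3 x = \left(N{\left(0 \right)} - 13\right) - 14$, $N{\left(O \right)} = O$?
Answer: $1376$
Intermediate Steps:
$r = -95$
$x = 9$ ($x = - \frac{\left(0 - 13\right) - 14}{3} = - \frac{-13 - 14}{3} = \left(- \frac{1}{3}\right) \left(-27\right) = 9$)
$- 16 \left(r + x\right) = - 16 \left(-95 + 9\right) = \left(-16\right) \left(-86\right) = 1376$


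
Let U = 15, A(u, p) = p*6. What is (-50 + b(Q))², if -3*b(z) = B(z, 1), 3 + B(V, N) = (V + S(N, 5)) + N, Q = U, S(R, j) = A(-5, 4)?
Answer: 34969/9 ≈ 3885.4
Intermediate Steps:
A(u, p) = 6*p
S(R, j) = 24 (S(R, j) = 6*4 = 24)
Q = 15
B(V, N) = 21 + N + V (B(V, N) = -3 + ((V + 24) + N) = -3 + ((24 + V) + N) = -3 + (24 + N + V) = 21 + N + V)
b(z) = -22/3 - z/3 (b(z) = -(21 + 1 + z)/3 = -(22 + z)/3 = -22/3 - z/3)
(-50 + b(Q))² = (-50 + (-22/3 - ⅓*15))² = (-50 + (-22/3 - 5))² = (-50 - 37/3)² = (-187/3)² = 34969/9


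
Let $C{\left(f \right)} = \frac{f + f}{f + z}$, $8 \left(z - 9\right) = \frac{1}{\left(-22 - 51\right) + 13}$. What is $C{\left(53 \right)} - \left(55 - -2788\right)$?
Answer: $- \frac{84553957}{29759} \approx -2841.3$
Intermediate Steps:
$z = \frac{4319}{480}$ ($z = 9 + \frac{1}{8 \left(\left(-22 - 51\right) + 13\right)} = 9 + \frac{1}{8 \left(-73 + 13\right)} = 9 + \frac{1}{8 \left(-60\right)} = 9 + \frac{1}{8} \left(- \frac{1}{60}\right) = 9 - \frac{1}{480} = \frac{4319}{480} \approx 8.9979$)
$C{\left(f \right)} = \frac{2 f}{\frac{4319}{480} + f}$ ($C{\left(f \right)} = \frac{f + f}{f + \frac{4319}{480}} = \frac{2 f}{\frac{4319}{480} + f}$)
$C{\left(53 \right)} - \left(55 - -2788\right) = 960 \cdot 53 \frac{1}{4319 + 480 \cdot 53} - \left(55 - -2788\right) = 960 \cdot 53 \frac{1}{4319 + 25440} - \left(55 + 2788\right) = 960 \cdot 53 \cdot \frac{1}{29759} - 2843 = \frac{50880}{29759} - 2843 = - \frac{84553957}{29759}$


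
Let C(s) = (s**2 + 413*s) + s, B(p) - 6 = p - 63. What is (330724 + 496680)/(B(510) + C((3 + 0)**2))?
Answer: 206851/1065 ≈ 194.23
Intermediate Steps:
B(p) = -57 + p (B(p) = 6 + (p - 63) = 6 + (-63 + p) = -57 + p)
C(s) = s**2 + 414*s
(330724 + 496680)/(B(510) + C((3 + 0)**2)) = (330724 + 496680)/((-57 + 510) + (3 + 0)**2*(414 + (3 + 0)**2)) = 827404/(453 + 3**2*(414 + 3**2)) = 827404/(453 + 9*(414 + 9)) = 827404/(453 + 9*423) = 827404/(453 + 3807) = 827404/4260 = 827404*(1/4260) = 206851/1065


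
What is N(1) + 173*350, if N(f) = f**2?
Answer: 60551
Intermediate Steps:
N(1) + 173*350 = 1**2 + 173*350 = 1 + 60550 = 60551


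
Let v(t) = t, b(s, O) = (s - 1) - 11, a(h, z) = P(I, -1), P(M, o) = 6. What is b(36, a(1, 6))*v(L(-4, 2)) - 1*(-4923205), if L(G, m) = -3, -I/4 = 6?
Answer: 4923133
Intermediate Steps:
I = -24 (I = -4*6 = -24)
a(h, z) = 6
b(s, O) = -12 + s (b(s, O) = (-1 + s) - 11 = -12 + s)
b(36, a(1, 6))*v(L(-4, 2)) - 1*(-4923205) = (-12 + 36)*(-3) - 1*(-4923205) = 24*(-3) + 4923205 = -72 + 4923205 = 4923133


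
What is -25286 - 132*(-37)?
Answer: -20402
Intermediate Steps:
-25286 - 132*(-37) = -25286 + 4884 = -20402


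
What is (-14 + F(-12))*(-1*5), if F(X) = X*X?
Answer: -650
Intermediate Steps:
F(X) = X**2
(-14 + F(-12))*(-1*5) = (-14 + (-12)**2)*(-1*5) = (-14 + 144)*(-5) = 130*(-5) = -650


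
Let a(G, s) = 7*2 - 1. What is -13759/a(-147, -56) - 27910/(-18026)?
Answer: -123828452/117169 ≈ -1056.8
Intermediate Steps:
a(G, s) = 13 (a(G, s) = 14 - 1 = 13)
-13759/a(-147, -56) - 27910/(-18026) = -13759/13 - 27910/(-18026) = -13759*1/13 - 27910*(-1/18026) = -13759/13 + 13955/9013 = -123828452/117169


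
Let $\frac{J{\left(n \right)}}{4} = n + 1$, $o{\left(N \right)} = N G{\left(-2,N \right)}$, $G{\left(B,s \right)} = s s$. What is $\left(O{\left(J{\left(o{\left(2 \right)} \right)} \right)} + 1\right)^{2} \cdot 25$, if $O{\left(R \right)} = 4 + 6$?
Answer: $3025$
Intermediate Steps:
$G{\left(B,s \right)} = s^{2}$
$o{\left(N \right)} = N^{3}$ ($o{\left(N \right)} = N N^{2} = N^{3}$)
$J{\left(n \right)} = 4 + 4 n$ ($J{\left(n \right)} = 4 \left(n + 1\right) = 4 \left(1 + n\right) = 4 + 4 n$)
$O{\left(R \right)} = 10$
$\left(O{\left(J{\left(o{\left(2 \right)} \right)} \right)} + 1\right)^{2} \cdot 25 = \left(10 + 1\right)^{2} \cdot 25 = 11^{2} \cdot 25 = 121 \cdot 25 = 3025$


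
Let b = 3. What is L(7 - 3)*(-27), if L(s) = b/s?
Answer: -81/4 ≈ -20.250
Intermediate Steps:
L(s) = 3/s
L(7 - 3)*(-27) = (3/(7 - 3))*(-27) = (3/4)*(-27) = -81/4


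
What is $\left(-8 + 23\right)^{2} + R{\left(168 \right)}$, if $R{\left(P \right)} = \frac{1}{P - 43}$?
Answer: $\frac{28126}{125} \approx 225.01$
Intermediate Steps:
$R{\left(P \right)} = \frac{1}{-43 + P}$
$\left(-8 + 23\right)^{2} + R{\left(168 \right)} = \left(-8 + 23\right)^{2} + \frac{1}{-43 + 168} = 15^{2} + \frac{1}{125} = 225 + \frac{1}{125} = \frac{28126}{125}$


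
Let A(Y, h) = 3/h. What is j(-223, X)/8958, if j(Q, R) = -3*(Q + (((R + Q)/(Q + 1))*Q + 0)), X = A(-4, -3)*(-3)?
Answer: 49283/331446 ≈ 0.14869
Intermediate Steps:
X = 3 (X = (3/(-3))*(-3) = (3*(-⅓))*(-3) = -1*(-3) = 3)
j(Q, R) = -3*Q - 3*Q*(Q + R)/(1 + Q) (j(Q, R) = -3*(Q + (((Q + R)/(1 + Q))*Q + 0)) = -3*(Q + (Q*(Q + R)/(1 + Q) + 0)) = -3*(Q + Q*(Q + R)/(1 + Q)) = -3*Q - 3*Q*(Q + R)/(1 + Q))
j(-223, X)/8958 = -3*(-223)*(1 + 3 + 2*(-223))/(1 - 223)/8958 = -3*(-223)*(1 + 3 - 446)/(-222)*(1/8958) = -3*(-223)*(-1/222)*(-442)*(1/8958) = (49283/37)*(1/8958) = 49283/331446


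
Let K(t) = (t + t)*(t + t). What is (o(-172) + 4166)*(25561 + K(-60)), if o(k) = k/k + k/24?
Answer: 997386599/6 ≈ 1.6623e+8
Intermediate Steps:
o(k) = 1 + k/24 (o(k) = 1 + k*(1/24) = 1 + k/24)
K(t) = 4*t² (K(t) = (2*t)*(2*t) = 4*t²)
(o(-172) + 4166)*(25561 + K(-60)) = ((1 + (1/24)*(-172)) + 4166)*(25561 + 4*(-60)²) = ((1 - 43/6) + 4166)*(25561 + 4*3600) = (-37/6 + 4166)*(25561 + 14400) = (24959/6)*39961 = 997386599/6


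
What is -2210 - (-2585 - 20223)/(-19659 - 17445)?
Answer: -10252831/4638 ≈ -2210.6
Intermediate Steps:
-2210 - (-2585 - 20223)/(-19659 - 17445) = -2210 - (-22808)/(-37104) = -2210 - (-22808)*(-1)/37104 = -2210 - 1*2851/4638 = -2210 - 2851/4638 = -10252831/4638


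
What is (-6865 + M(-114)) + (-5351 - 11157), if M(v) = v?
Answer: -23487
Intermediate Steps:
(-6865 + M(-114)) + (-5351 - 11157) = (-6865 - 114) + (-5351 - 11157) = -6979 - 16508 = -23487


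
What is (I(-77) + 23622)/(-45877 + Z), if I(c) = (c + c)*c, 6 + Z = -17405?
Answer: -4435/7911 ≈ -0.56061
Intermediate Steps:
Z = -17411 (Z = -6 - 17405 = -17411)
I(c) = 2*c² (I(c) = (2*c)*c = 2*c²)
(I(-77) + 23622)/(-45877 + Z) = (2*(-77)² + 23622)/(-45877 - 17411) = (2*5929 + 23622)/(-63288) = (11858 + 23622)*(-1/63288) = 35480*(-1/63288) = -4435/7911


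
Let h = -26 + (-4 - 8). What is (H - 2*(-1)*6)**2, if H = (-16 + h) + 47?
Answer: 25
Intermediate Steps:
h = -38 (h = -26 - 12 = -38)
H = -7 (H = (-16 - 38) + 47 = -54 + 47 = -7)
(H - 2*(-1)*6)**2 = (-7 - 2*(-1)*6)**2 = (-7 - (-2)*6)**2 = (-7 - 1*(-12))**2 = (-7 + 12)**2 = 5**2 = 25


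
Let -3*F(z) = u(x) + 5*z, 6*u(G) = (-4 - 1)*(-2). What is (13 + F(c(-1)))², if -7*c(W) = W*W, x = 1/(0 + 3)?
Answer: 638401/3969 ≈ 160.85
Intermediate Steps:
x = ⅓ (x = 1/3 = ⅓ ≈ 0.33333)
c(W) = -W²/7 (c(W) = -W*W/7 = -W²/7)
u(G) = 5/3 (u(G) = ((-4 - 1)*(-2))/6 = (-5*(-2))/6 = (⅙)*10 = 5/3)
F(z) = -5/9 - 5*z/3 (F(z) = -(5/3 + 5*z)/3 = -5/9 - 5*z/3)
(13 + F(c(-1)))² = (13 + (-5/9 - (-5)*(-1)²/21))² = (13 + (-5/9 - (-5)/21))² = (13 + (-5/9 - 5/3*(-⅐)))² = (13 + (-5/9 + 5/21))² = (13 - 20/63)² = (799/63)² = 638401/3969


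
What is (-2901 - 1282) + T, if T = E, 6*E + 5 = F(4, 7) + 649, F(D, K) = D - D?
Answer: -12227/3 ≈ -4075.7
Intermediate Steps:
F(D, K) = 0
E = 322/3 (E = -⅚ + (0 + 649)/6 = -⅚ + (⅙)*649 = -⅚ + 649/6 = 322/3 ≈ 107.33)
T = 322/3 ≈ 107.33
(-2901 - 1282) + T = (-2901 - 1282) + 322/3 = -4183 + 322/3 = -12227/3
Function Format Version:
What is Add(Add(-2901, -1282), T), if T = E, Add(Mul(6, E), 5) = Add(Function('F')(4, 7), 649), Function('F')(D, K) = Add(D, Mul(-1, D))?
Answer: Rational(-12227, 3) ≈ -4075.7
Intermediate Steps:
Function('F')(D, K) = 0
E = Rational(322, 3) (E = Add(Rational(-5, 6), Mul(Rational(1, 6), Add(0, 649))) = Add(Rational(-5, 6), Mul(Rational(1, 6), 649)) = Add(Rational(-5, 6), Rational(649, 6)) = Rational(322, 3) ≈ 107.33)
T = Rational(322, 3) ≈ 107.33
Add(Add(-2901, -1282), T) = Add(Add(-2901, -1282), Rational(322, 3)) = Add(-4183, Rational(322, 3)) = Rational(-12227, 3)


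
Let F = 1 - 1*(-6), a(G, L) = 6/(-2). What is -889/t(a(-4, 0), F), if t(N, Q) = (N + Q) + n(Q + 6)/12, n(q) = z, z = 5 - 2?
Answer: -3556/17 ≈ -209.18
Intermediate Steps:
z = 3
a(G, L) = -3 (a(G, L) = 6*(-1/2) = -3)
n(q) = 3
F = 7 (F = 1 + 6 = 7)
t(N, Q) = 1/4 + N + Q (t(N, Q) = (N + Q) + 3/12 = (N + Q) + 3*(1/12) = (N + Q) + 1/4 = 1/4 + N + Q)
-889/t(a(-4, 0), F) = -889/(1/4 - 3 + 7) = -889/17/4 = -889*4/17 = -3556/17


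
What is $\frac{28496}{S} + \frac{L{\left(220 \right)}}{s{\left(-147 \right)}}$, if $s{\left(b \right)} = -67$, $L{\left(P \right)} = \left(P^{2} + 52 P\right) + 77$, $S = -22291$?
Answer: $- \frac{1337519079}{1493497} \approx -895.56$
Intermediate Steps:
$L{\left(P \right)} = 77 + P^{2} + 52 P$
$\frac{28496}{S} + \frac{L{\left(220 \right)}}{s{\left(-147 \right)}} = \frac{28496}{-22291} + \frac{77 + 220^{2} + 52 \cdot 220}{-67} = 28496 \left(- \frac{1}{22291}\right) + \left(77 + 48400 + 11440\right) \left(- \frac{1}{67}\right) = - \frac{28496}{22291} + 59917 \left(- \frac{1}{67}\right) = - \frac{28496}{22291} - \frac{59917}{67} = - \frac{1337519079}{1493497}$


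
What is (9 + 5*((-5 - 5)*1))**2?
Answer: 1681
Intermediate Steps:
(9 + 5*((-5 - 5)*1))**2 = (9 + 5*(-10*1))**2 = (9 + 5*(-10))**2 = (9 - 50)**2 = (-41)**2 = 1681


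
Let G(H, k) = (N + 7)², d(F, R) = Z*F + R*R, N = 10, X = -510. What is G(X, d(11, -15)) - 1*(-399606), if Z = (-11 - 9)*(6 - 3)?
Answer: 399895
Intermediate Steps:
Z = -60 (Z = -20*3 = -60)
d(F, R) = R² - 60*F (d(F, R) = -60*F + R*R = -60*F + R² = R² - 60*F)
G(H, k) = 289 (G(H, k) = (10 + 7)² = 17² = 289)
G(X, d(11, -15)) - 1*(-399606) = 289 - 1*(-399606) = 289 + 399606 = 399895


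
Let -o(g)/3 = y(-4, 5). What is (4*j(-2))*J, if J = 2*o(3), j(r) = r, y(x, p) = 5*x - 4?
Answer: -1152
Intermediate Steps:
y(x, p) = -4 + 5*x
o(g) = 72 (o(g) = -3*(-4 + 5*(-4)) = -3*(-4 - 20) = -3*(-24) = 72)
J = 144 (J = 2*72 = 144)
(4*j(-2))*J = (4*(-2))*144 = -8*144 = -1152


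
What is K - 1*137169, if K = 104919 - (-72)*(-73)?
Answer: -37506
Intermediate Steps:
K = 99663 (K = 104919 - 1*5256 = 104919 - 5256 = 99663)
K - 1*137169 = 99663 - 1*137169 = 99663 - 137169 = -37506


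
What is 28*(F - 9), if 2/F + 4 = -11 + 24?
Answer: -2212/9 ≈ -245.78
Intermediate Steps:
F = 2/9 (F = 2/(-4 + (-11 + 24)) = 2/(-4 + 13) = 2/9 ≈ 0.22222)
28*(F - 9) = 28*(2/9 - 9) = 28*(-79/9) = -2212/9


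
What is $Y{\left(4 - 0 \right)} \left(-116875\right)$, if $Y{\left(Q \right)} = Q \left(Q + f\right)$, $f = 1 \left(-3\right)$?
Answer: $-467500$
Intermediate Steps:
$f = -3$
$Y{\left(Q \right)} = Q \left(-3 + Q\right)$ ($Y{\left(Q \right)} = Q \left(Q - 3\right) = Q \left(-3 + Q\right)$)
$Y{\left(4 - 0 \right)} \left(-116875\right) = \left(4 - 0\right) \left(-3 + \left(4 - 0\right)\right) \left(-116875\right) = \left(4 + 0\right) \left(-3 + \left(4 + 0\right)\right) \left(-116875\right) = 4 \left(-3 + 4\right) \left(-116875\right) = 4 \cdot 1 \left(-116875\right) = 4 \left(-116875\right) = -467500$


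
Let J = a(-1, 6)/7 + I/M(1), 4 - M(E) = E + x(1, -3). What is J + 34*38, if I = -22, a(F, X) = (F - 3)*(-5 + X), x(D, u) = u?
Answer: 27043/21 ≈ 1287.8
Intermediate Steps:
a(F, X) = (-5 + X)*(-3 + F) (a(F, X) = (-3 + F)*(-5 + X) = (-5 + X)*(-3 + F))
M(E) = 7 - E (M(E) = 4 - (E - 3) = 4 - (-3 + E) = 4 + (3 - E) = 7 - E)
J = -89/21 (J = (15 - 5*(-1) - 3*6 - 1*6)/7 - 22/(7 - 1*1) = (15 + 5 - 18 - 6)*(⅐) - 22/(7 - 1) = -4*⅐ - 22/6 = -4/7 - 22*⅙ = -4/7 - 11/3 = -89/21 ≈ -4.2381)
J + 34*38 = -89/21 + 34*38 = -89/21 + 1292 = 27043/21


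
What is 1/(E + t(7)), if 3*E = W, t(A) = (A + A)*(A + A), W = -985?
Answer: -3/397 ≈ -0.0075567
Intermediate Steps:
t(A) = 4*A² (t(A) = (2*A)*(2*A) = 4*A²)
E = -985/3 (E = (⅓)*(-985) = -985/3 ≈ -328.33)
1/(E + t(7)) = 1/(-985/3 + 4*7²) = 1/(-985/3 + 4*49) = 1/(-985/3 + 196) = 1/(-397/3) = -3/397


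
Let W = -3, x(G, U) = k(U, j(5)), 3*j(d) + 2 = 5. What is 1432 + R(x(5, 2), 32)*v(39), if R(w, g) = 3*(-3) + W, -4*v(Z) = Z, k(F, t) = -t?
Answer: 1549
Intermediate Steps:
j(d) = 1 (j(d) = -⅔ + (⅓)*5 = -⅔ + 5/3 = 1)
v(Z) = -Z/4
x(G, U) = -1 (x(G, U) = -1*1 = -1)
R(w, g) = -12 (R(w, g) = 3*(-3) - 3 = -9 - 3 = -12)
1432 + R(x(5, 2), 32)*v(39) = 1432 - (-3)*39 = 1432 - 12*(-39/4) = 1432 + 117 = 1549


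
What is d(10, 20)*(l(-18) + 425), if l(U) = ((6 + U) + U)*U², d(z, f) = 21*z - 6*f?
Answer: -836550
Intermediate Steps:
d(z, f) = -6*f + 21*z
l(U) = U²*(6 + 2*U) (l(U) = (6 + 2*U)*U² = U²*(6 + 2*U))
d(10, 20)*(l(-18) + 425) = (-6*20 + 21*10)*(2*(-18)²*(3 - 18) + 425) = (-120 + 210)*(2*324*(-15) + 425) = 90*(-9720 + 425) = 90*(-9295) = -836550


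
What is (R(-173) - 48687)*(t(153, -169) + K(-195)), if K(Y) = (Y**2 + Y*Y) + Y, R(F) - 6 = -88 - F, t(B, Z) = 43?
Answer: -3688339208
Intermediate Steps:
R(F) = -82 - F (R(F) = 6 + (-88 - F) = -82 - F)
K(Y) = Y + 2*Y**2 (K(Y) = (Y**2 + Y**2) + Y = 2*Y**2 + Y = Y + 2*Y**2)
(R(-173) - 48687)*(t(153, -169) + K(-195)) = ((-82 - 1*(-173)) - 48687)*(43 - 195*(1 + 2*(-195))) = ((-82 + 173) - 48687)*(43 - 195*(1 - 390)) = (91 - 48687)*(43 - 195*(-389)) = -48596*(43 + 75855) = -48596*75898 = -3688339208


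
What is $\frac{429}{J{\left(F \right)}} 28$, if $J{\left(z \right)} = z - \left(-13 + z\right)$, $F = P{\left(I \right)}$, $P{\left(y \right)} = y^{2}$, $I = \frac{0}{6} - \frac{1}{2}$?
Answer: $924$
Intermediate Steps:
$I = - \frac{1}{2}$ ($I = 0 \cdot \frac{1}{6} - \frac{1}{2} = 0 - \frac{1}{2} = - \frac{1}{2} \approx -0.5$)
$F = \frac{1}{4}$ ($F = \left(- \frac{1}{2}\right)^{2} = \frac{1}{4} \approx 0.25$)
$J{\left(z \right)} = 13$
$\frac{429}{J{\left(F \right)}} 28 = \frac{429}{13} \cdot 28 = 429 \cdot \frac{1}{13} \cdot 28 = 33 \cdot 28 = 924$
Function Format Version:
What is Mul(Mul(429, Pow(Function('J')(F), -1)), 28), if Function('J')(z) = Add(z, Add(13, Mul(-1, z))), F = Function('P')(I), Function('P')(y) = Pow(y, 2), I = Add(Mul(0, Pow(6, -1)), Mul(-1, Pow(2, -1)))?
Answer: 924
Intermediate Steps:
I = Rational(-1, 2) (I = Add(Mul(0, Rational(1, 6)), Mul(-1, Rational(1, 2))) = Add(0, Rational(-1, 2)) = Rational(-1, 2) ≈ -0.50000)
F = Rational(1, 4) (F = Pow(Rational(-1, 2), 2) = Rational(1, 4) ≈ 0.25000)
Function('J')(z) = 13
Mul(Mul(429, Pow(Function('J')(F), -1)), 28) = Mul(Mul(429, Pow(13, -1)), 28) = Mul(Mul(429, Rational(1, 13)), 28) = Mul(33, 28) = 924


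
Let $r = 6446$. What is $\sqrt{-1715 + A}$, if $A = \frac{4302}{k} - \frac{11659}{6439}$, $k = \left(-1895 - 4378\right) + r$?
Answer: $\frac{i \sqrt{2099495493892698}}{1113947} \approx 41.133 i$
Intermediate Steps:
$k = 173$ ($k = \left(-1895 - 4378\right) + 6446 = -6273 + 6446 = 173$)
$A = \frac{25683571}{1113947}$ ($A = \frac{4302}{173} - \frac{11659}{6439} = \frac{25683571}{1113947} \approx 23.056$)
$\sqrt{-1715 + A} = \sqrt{-1715 + \frac{25683571}{1113947}} = \sqrt{- \frac{1884735534}{1113947}} = \frac{i \sqrt{2099495493892698}}{1113947}$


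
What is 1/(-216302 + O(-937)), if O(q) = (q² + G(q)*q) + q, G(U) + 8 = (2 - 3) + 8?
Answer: 1/661667 ≈ 1.5113e-6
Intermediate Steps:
G(U) = -1 (G(U) = -8 + ((2 - 3) + 8) = -8 + (-1 + 8) = -8 + 7 = -1)
O(q) = q² (O(q) = (q² - q) + q = q²)
1/(-216302 + O(-937)) = 1/(-216302 + (-937)²) = 1/(-216302 + 877969) = 1/661667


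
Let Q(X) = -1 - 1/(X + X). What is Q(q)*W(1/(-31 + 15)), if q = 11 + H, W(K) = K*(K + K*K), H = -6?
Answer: -33/8192 ≈ -0.0040283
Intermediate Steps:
W(K) = K*(K + K²)
q = 5 (q = 11 - 6 = 5)
Q(X) = -1 - 1/(2*X)
Q(q)*W(1/(-31 + 15)) = ((-½ - 1*5)/5)*((1/(-31 + 15))²*(1 + 1/(-31 + 15))) = ((-½ - 5)/5)*((1/(-16))²*(1 + 1/(-16))) = ((⅕)*(-11/2))*((-1/16)²*(1 - 1/16)) = -11*15/(2560*16) = -11/10*15/4096 = -33/8192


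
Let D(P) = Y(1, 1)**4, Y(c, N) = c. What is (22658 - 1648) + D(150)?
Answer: 21011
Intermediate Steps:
D(P) = 1 (D(P) = 1**4 = 1)
(22658 - 1648) + D(150) = (22658 - 1648) + 1 = 21010 + 1 = 21011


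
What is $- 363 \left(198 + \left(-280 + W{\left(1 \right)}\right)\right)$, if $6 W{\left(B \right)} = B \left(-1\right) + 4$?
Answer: $\frac{59169}{2} \approx 29585.0$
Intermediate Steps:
$W{\left(B \right)} = \frac{2}{3} - \frac{B}{6}$ ($W{\left(B \right)} = \frac{B \left(-1\right) + 4}{6} = \frac{- B + 4}{6} = \frac{4 - B}{6} = \frac{2}{3} - \frac{B}{6}$)
$- 363 \left(198 + \left(-280 + W{\left(1 \right)}\right)\right) = - 363 \left(198 + \left(-280 + \left(\frac{2}{3} - \frac{1}{6}\right)\right)\right) = - 363 \left(198 + \left(-280 + \frac{1}{2}\right)\right) = - 363 \left(198 - \frac{559}{2}\right) = \left(-363\right) \left(- \frac{163}{2}\right) = \frac{59169}{2}$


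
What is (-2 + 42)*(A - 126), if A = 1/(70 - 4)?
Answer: -166300/33 ≈ -5039.4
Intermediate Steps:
A = 1/66 ≈ 0.015152
(-2 + 42)*(A - 126) = (-2 + 42)*(1/66 - 126) = 40*(-8315/66) = -166300/33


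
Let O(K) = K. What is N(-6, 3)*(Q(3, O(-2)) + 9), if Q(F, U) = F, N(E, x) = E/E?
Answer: 12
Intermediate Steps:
N(E, x) = 1
N(-6, 3)*(Q(3, O(-2)) + 9) = 1*(3 + 9) = 1*12 = 12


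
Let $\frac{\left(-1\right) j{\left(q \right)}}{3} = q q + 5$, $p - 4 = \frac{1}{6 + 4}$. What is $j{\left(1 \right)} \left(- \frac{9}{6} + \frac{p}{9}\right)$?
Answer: $\frac{94}{5} \approx 18.8$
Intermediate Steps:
$p = \frac{41}{10}$ ($p = 4 + \frac{1}{6 + 4} = 4 + \frac{1}{10} = \frac{41}{10} \approx 4.1$)
$j{\left(q \right)} = -15 - 3 q^{2}$ ($j{\left(q \right)} = - 3 \left(q q + 5\right) = - 3 \left(q^{2} + 5\right) = - 3 \left(5 + q^{2}\right) = -15 - 3 q^{2}$)
$j{\left(1 \right)} \left(- \frac{9}{6} + \frac{p}{9}\right) = \left(-15 - 3 \cdot 1^{2}\right) \left(- \frac{9}{6} + \frac{41}{10 \cdot 9}\right) = \left(-15 - 3\right) \left(\left(-9\right) \frac{1}{6} + \frac{41}{10} \cdot \frac{1}{9}\right) = \left(-15 - 3\right) \left(- \frac{3}{2} + \frac{41}{90}\right) = \left(-18\right) \left(- \frac{47}{45}\right) = \frac{94}{5}$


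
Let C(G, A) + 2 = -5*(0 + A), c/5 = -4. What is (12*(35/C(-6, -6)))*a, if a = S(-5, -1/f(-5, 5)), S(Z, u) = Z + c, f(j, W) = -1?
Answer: -375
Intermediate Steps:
c = -20 (c = 5*(-4) = -20)
C(G, A) = -2 - 5*A (C(G, A) = -2 - 5*(0 + A) = -2 - 5*A)
S(Z, u) = -20 + Z (S(Z, u) = Z - 20 = -20 + Z)
a = -25 (a = -20 - 5 = -25)
(12*(35/C(-6, -6)))*a = (12*(35/(-2 - 5*(-6))))*(-25) = (12*(35/(-2 + 30)))*(-25) = (12*(35/28))*(-25) = (12*(35*(1/28)))*(-25) = (12*(5/4))*(-25) = 15*(-25) = -375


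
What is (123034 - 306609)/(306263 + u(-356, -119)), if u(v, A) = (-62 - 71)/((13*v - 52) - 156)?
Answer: -887768700/1481088001 ≈ -0.59940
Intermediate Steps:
u(v, A) = -133/(-208 + 13*v) (u(v, A) = -133/((-52 + 13*v) - 156) = -133/(-208 + 13*v))
(123034 - 306609)/(306263 + u(-356, -119)) = (123034 - 306609)/(306263 - 133/(-208 + 13*(-356))) = -183575/(306263 - 133/(-208 - 4628)) = -183575/(306263 - 133/(-4836)) = -183575/(306263 - 133*(-1/4836)) = -183575/(306263 + 133/4836) = -183575/1481088001/4836 = -183575*4836/1481088001 = -887768700/1481088001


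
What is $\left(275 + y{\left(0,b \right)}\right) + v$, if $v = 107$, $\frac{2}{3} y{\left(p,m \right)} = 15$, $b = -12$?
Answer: $\frac{809}{2} \approx 404.5$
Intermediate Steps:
$y{\left(p,m \right)} = \frac{45}{2}$ ($y{\left(p,m \right)} = \frac{3}{2} \cdot 15 = \frac{45}{2}$)
$\left(275 + y{\left(0,b \right)}\right) + v = \left(275 + \frac{45}{2}\right) + 107 = \frac{595}{2} + 107 = \frac{809}{2}$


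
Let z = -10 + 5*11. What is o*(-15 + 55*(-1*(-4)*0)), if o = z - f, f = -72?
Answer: -1755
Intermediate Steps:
z = 45 (z = -10 + 55 = 45)
o = 117 (o = 45 - 1*(-72) = 45 + 72 = 117)
o*(-15 + 55*(-1*(-4)*0)) = 117*(-15 + 55*(-1*(-4)*0)) = 117*(-15 + 55*(4*0)) = 117*(-15 + 55*0) = 117*(-15 + 0) = 117*(-15) = -1755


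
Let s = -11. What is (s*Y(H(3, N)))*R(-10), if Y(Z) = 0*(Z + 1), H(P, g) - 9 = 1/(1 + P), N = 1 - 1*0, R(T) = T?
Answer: 0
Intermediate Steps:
N = 1 (N = 1 + 0 = 1)
H(P, g) = 9 + 1/(1 + P)
Y(Z) = 0 (Y(Z) = 0*(1 + Z) = 0)
(s*Y(H(3, N)))*R(-10) = -11*0*(-10) = 0*(-10) = 0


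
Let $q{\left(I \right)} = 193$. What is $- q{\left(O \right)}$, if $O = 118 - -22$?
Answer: $-193$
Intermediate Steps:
$O = 140$ ($O = 118 + 22 = 140$)
$- q{\left(O \right)} = \left(-1\right) 193 = -193$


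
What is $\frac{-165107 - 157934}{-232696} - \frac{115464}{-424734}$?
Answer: $\frac{942956937}{568010936} \approx 1.6601$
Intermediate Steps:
$\frac{-165107 - 157934}{-232696} - \frac{115464}{-424734} = \left(-323041\right) \left(- \frac{1}{232696}\right) - - \frac{19244}{70789} = \frac{323041}{232696} + \frac{19244}{70789} = \frac{942956937}{568010936}$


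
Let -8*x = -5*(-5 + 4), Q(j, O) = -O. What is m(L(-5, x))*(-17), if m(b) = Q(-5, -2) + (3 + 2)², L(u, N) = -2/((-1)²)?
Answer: -459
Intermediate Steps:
x = -5/8 (x = -(-5)*(-5 + 4)/8 = -(-5)*(-1)/8 = -⅛*5 = -5/8 ≈ -0.62500)
L(u, N) = -2 (L(u, N) = -2/1 = -2*1 = -2)
m(b) = 27 (m(b) = -1*(-2) + (3 + 2)² = 2 + 5² = 2 + 25 = 27)
m(L(-5, x))*(-17) = 27*(-17) = -459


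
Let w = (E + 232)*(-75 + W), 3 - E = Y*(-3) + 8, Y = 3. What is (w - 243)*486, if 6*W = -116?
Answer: -10937754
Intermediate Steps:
W = -58/3 (W = (⅙)*(-116) = -58/3 ≈ -19.333)
E = 4 (E = 3 - (3*(-3) + 8) = 3 - (-9 + 8) = 3 - 1*(-1) = 3 + 1 = 4)
w = -66788/3 (w = (4 + 232)*(-75 - 58/3) = 236*(-283/3) = -66788/3 ≈ -22263.)
(w - 243)*486 = (-66788/3 - 243)*486 = -67517/3*486 = -10937754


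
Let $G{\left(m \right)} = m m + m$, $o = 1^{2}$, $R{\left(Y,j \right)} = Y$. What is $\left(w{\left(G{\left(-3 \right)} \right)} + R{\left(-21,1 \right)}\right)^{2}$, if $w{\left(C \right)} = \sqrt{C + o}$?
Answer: $\left(21 - \sqrt{7}\right)^{2} \approx 336.88$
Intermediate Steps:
$o = 1$
$G{\left(m \right)} = m + m^{2}$ ($G{\left(m \right)} = m^{2} + m = m + m^{2}$)
$w{\left(C \right)} = \sqrt{1 + C}$ ($w{\left(C \right)} = \sqrt{C + 1} = \sqrt{1 + C}$)
$\left(w{\left(G{\left(-3 \right)} \right)} + R{\left(-21,1 \right)}\right)^{2} = \left(\sqrt{1 - 3 \left(1 - 3\right)} - 21\right)^{2} = \left(\sqrt{1 - -6} - 21\right)^{2} = \left(\sqrt{1 + 6} - 21\right)^{2} = \left(\sqrt{7} - 21\right)^{2} = \left(-21 + \sqrt{7}\right)^{2}$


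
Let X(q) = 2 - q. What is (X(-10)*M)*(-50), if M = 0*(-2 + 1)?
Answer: 0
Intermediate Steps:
M = 0 (M = 0*(-1) = 0)
(X(-10)*M)*(-50) = ((2 - 1*(-10))*0)*(-50) = ((2 + 10)*0)*(-50) = (12*0)*(-50) = 0*(-50) = 0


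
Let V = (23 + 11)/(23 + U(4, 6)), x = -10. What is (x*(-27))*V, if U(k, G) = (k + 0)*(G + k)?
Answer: 1020/7 ≈ 145.71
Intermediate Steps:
U(k, G) = k*(G + k)
V = 34/63 (V = (23 + 11)/(23 + 4*(6 + 4)) = 34/(23 + 4*10) = 34/(23 + 40) = 34/63 ≈ 0.53968)
(x*(-27))*V = -10*(-27)*(34/63) = 270*(34/63) = 1020/7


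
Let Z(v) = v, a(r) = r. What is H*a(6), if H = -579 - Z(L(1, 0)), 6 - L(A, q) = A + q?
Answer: -3504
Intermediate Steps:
L(A, q) = 6 - A - q (L(A, q) = 6 - (A + q) = 6 + (-A - q) = 6 - A - q)
H = -584 (H = -579 - (6 - 1*1 - 1*0) = -579 - (6 - 1 + 0) = -579 - 1*5 = -579 - 5 = -584)
H*a(6) = -584*6 = -3504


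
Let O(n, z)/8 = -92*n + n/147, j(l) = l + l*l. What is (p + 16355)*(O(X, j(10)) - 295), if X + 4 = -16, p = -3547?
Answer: 27156994520/147 ≈ 1.8474e+8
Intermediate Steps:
X = -20 (X = -4 - 16 = -20)
j(l) = l + l**2
O(n, z) = -108184*n/147 (O(n, z) = 8*(-92*n + n/147) = 8*(-13523*n/147) = -108184*n/147)
(p + 16355)*(O(X, j(10)) - 295) = (-3547 + 16355)*(-108184/147*(-20) - 295) = 12808*(2163680/147 - 295) = 12808*(2120315/147) = 27156994520/147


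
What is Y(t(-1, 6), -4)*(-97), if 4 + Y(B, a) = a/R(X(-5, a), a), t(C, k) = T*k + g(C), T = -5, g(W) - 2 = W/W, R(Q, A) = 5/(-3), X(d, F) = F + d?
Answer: 776/5 ≈ 155.20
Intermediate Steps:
R(Q, A) = -5/3 (R(Q, A) = 5*(-1/3) = -5/3)
g(W) = 3 (g(W) = 2 + W/W = 2 + 1 = 3)
t(C, k) = 3 - 5*k (t(C, k) = -5*k + 3 = 3 - 5*k)
Y(B, a) = -4 - 3*a/5 (Y(B, a) = -4 + a/(-5/3) = -4 + a*(-3/5) = -4 - 3*a/5)
Y(t(-1, 6), -4)*(-97) = (-4 - 3/5*(-4))*(-97) = (-4 + 12/5)*(-97) = -8/5*(-97) = 776/5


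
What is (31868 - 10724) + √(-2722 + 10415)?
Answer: 21144 + 7*√157 ≈ 21232.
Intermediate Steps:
(31868 - 10724) + √(-2722 + 10415) = 21144 + √7693 = 21144 + 7*√157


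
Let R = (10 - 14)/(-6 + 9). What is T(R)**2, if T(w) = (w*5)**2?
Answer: 160000/81 ≈ 1975.3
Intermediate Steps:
R = -4/3 ≈ -1.3333
T(w) = 25*w**2 (T(w) = (5*w)**2 = 25*w**2)
T(R)**2 = (25*(-4/3)**2)**2 = (25*(16/9))**2 = (400/9)**2 = 160000/81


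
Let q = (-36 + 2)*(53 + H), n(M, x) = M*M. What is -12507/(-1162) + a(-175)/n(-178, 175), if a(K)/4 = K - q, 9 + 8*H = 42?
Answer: 202242983/18408404 ≈ 10.986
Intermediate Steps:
H = 33/8 (H = -9/8 + (⅛)*42 = -9/8 + 21/4 = 33/8 ≈ 4.1250)
n(M, x) = M²
q = -7769/4 (q = (-36 + 2)*(53 + 33/8) = -34*457/8 = -7769/4 ≈ -1942.3)
a(K) = 7769 + 4*K (a(K) = 4*(K - 1*(-7769/4)) = 4*(K + 7769/4) = 4*(7769/4 + K) = 7769 + 4*K)
-12507/(-1162) + a(-175)/n(-178, 175) = -12507/(-1162) + (7769 + 4*(-175))/((-178)²) = -12507*(-1/1162) + (7769 - 700)/31684 = 12507/1162 + 7069*(1/31684) = 12507/1162 + 7069/31684 = 202242983/18408404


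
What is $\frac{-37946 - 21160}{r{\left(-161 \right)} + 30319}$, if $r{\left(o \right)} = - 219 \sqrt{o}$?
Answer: $- \frac{896017407}{463481741} - \frac{6472107 i \sqrt{161}}{463481741} \approx -1.9332 - 0.17718 i$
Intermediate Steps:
$\frac{-37946 - 21160}{r{\left(-161 \right)} + 30319} = \frac{-37946 - 21160}{- 219 \sqrt{-161} + 30319} = - \frac{59106}{- 219 i \sqrt{161} + 30319} = - \frac{59106}{30319 - 219 i \sqrt{161}}$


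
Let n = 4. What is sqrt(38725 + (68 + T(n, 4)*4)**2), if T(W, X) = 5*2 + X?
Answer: sqrt(54101) ≈ 232.60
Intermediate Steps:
T(W, X) = 10 + X
sqrt(38725 + (68 + T(n, 4)*4)**2) = sqrt(38725 + (68 + (10 + 4)*4)**2) = sqrt(38725 + (68 + 14*4)**2) = sqrt(38725 + (68 + 56)**2) = sqrt(38725 + 124**2) = sqrt(38725 + 15376) = sqrt(54101)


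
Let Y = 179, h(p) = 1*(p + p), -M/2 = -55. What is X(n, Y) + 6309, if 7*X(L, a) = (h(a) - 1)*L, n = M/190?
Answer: 120432/19 ≈ 6338.5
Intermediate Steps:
M = 110 (M = -2*(-55) = 110)
h(p) = 2*p (h(p) = 1*(2*p) = 2*p)
n = 11/19 (n = 110/190 = 110*(1/190) = 11/19 ≈ 0.57895)
X(L, a) = L*(-1 + 2*a)/7 (X(L, a) = ((2*a - 1)*L)/7 = ((-1 + 2*a)*L)/7 = (L*(-1 + 2*a))/7 = L*(-1 + 2*a)/7)
X(n, Y) + 6309 = (⅐)*(11/19)*(-1 + 2*179) + 6309 = (⅐)*(11/19)*(-1 + 358) + 6309 = (⅐)*(11/19)*357 + 6309 = 561/19 + 6309 = 120432/19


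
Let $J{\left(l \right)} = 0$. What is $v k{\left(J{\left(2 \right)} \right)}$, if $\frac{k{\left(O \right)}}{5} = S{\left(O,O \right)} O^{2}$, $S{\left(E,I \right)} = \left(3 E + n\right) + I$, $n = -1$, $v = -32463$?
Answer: $0$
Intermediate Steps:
$S{\left(E,I \right)} = -1 + I + 3 E$ ($S{\left(E,I \right)} = \left(3 E - 1\right) + I = \left(-1 + 3 E\right) + I = -1 + I + 3 E$)
$k{\left(O \right)} = 5 O^{2} \left(-1 + 4 O\right)$ ($k{\left(O \right)} = 5 \left(-1 + O + 3 O\right) O^{2} = 5 \left(-1 + 4 O\right) O^{2} = 5 O^{2} \left(-1 + 4 O\right)$)
$v k{\left(J{\left(2 \right)} \right)} = - 32463 \cdot 0^{2} \left(-5 + 20 \cdot 0\right) = - 32463 \cdot 0 \left(-5 + 0\right) = - 32463 \cdot 0 \left(-5\right) = \left(-32463\right) 0 = 0$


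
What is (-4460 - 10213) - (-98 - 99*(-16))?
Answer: -16159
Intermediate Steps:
(-4460 - 10213) - (-98 - 99*(-16)) = -14673 - (-98 + 1584) = -14673 - 1*1486 = -14673 - 1486 = -16159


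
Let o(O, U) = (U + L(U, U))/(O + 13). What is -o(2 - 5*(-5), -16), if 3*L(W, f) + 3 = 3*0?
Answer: 17/40 ≈ 0.42500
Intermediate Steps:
L(W, f) = -1 (L(W, f) = -1 + (3*0)/3 = -1 + (⅓)*0 = -1 + 0 = -1)
o(O, U) = (-1 + U)/(13 + O) (o(O, U) = (U - 1)/(O + 13) = (-1 + U)/(13 + O))
-o(2 - 5*(-5), -16) = -(-1 - 16)/(13 + (2 - 5*(-5))) = -(-17)/(13 + (2 + 25)) = -(-17)/(13 + 27) = -(-17)/40 = -1*(-17/40) = 17/40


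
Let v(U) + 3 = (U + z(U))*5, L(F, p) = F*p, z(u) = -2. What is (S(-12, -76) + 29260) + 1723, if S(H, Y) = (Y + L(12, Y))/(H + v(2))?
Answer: 465733/15 ≈ 31049.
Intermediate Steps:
v(U) = -13 + 5*U (v(U) = -3 + (U - 2)*5 = -3 + (-2 + U)*5 = -3 + (-10 + 5*U) = -13 + 5*U)
S(H, Y) = 13*Y/(-3 + H) (S(H, Y) = (Y + 12*Y)/(H + (-13 + 5*2)) = (13*Y)/(H + (-13 + 10)) = (13*Y)/(H - 3) = (13*Y)/(-3 + H) = 13*Y/(-3 + H))
(S(-12, -76) + 29260) + 1723 = (13*(-76)/(-3 - 12) + 29260) + 1723 = (13*(-76)/(-15) + 29260) + 1723 = (13*(-76)*(-1/15) + 29260) + 1723 = (988/15 + 29260) + 1723 = 439888/15 + 1723 = 465733/15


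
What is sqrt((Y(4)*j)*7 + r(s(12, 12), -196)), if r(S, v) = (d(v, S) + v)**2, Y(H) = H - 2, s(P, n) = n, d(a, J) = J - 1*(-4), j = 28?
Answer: 2*sqrt(8198) ≈ 181.09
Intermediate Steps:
d(a, J) = 4 + J (d(a, J) = J + 4 = 4 + J)
Y(H) = -2 + H
r(S, v) = (4 + S + v)**2 (r(S, v) = ((4 + S) + v)**2 = (4 + S + v)**2)
sqrt((Y(4)*j)*7 + r(s(12, 12), -196)) = sqrt(((-2 + 4)*28)*7 + (4 + 12 - 196)**2) = sqrt((2*28)*7 + (-180)**2) = sqrt(56*7 + 32400) = sqrt(392 + 32400) = sqrt(32792) = 2*sqrt(8198)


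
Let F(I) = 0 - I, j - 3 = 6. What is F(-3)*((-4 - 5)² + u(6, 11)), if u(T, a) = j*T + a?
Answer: 438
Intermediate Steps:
j = 9 (j = 3 + 6 = 9)
u(T, a) = a + 9*T (u(T, a) = 9*T + a = a + 9*T)
F(I) = -I
F(-3)*((-4 - 5)² + u(6, 11)) = (-1*(-3))*((-4 - 5)² + (11 + 9*6)) = 3*((-9)² + (11 + 54)) = 3*(81 + 65) = 3*146 = 438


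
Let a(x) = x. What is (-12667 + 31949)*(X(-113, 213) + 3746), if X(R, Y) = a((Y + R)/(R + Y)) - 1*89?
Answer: 70533556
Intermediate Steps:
X(R, Y) = -88 (X(R, Y) = (Y + R)/(R + Y) - 1*89 = (R + Y)/(R + Y) - 89 = 1 - 89 = -88)
(-12667 + 31949)*(X(-113, 213) + 3746) = (-12667 + 31949)*(-88 + 3746) = 19282*3658 = 70533556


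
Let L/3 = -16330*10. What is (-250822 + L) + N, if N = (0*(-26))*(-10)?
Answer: -740722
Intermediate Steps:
L = -489900 (L = 3*(-16330*10) = 3*(-163300) = -489900)
N = 0 (N = 0*(-10) = 0)
(-250822 + L) + N = (-250822 - 489900) + 0 = -740722 + 0 = -740722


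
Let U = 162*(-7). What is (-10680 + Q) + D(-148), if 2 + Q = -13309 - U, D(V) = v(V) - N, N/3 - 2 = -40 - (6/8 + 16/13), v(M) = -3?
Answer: -1182483/52 ≈ -22740.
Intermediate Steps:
U = -1134
N = -6237/52 (N = 6 + 3*(-40 - (6/8 + 16/13)) = 6 + 3*(-40 - (6*(1/8) + 16*(1/13))) = 6 + 3*(-40 - (3/4 + 16/13)) = 6 + 3*(-40 - 1*103/52) = 6 + 3*(-40 - 103/52) = 6 + 3*(-2183/52) = 6 - 6549/52 = -6237/52 ≈ -119.94)
D(V) = 6081/52 (D(V) = -3 - 1*(-6237/52) = -3 + 6237/52 = 6081/52)
Q = -12177 (Q = -2 + (-13309 - 1*(-1134)) = -2 + (-13309 + 1134) = -2 - 12175 = -12177)
(-10680 + Q) + D(-148) = (-10680 - 12177) + 6081/52 = -22857 + 6081/52 = -1182483/52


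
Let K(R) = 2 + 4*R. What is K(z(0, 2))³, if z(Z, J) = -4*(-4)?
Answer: 287496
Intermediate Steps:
z(Z, J) = 16
K(z(0, 2))³ = (2 + 4*16)³ = (2 + 64)³ = 66³ = 287496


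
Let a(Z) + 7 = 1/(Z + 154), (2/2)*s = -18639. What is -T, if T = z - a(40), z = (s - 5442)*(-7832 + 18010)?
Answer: 47548703735/194 ≈ 2.4510e+8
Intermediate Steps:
s = -18639
z = -245096418 (z = (-18639 - 5442)*(-7832 + 18010) = -24081*10178 = -245096418)
a(Z) = -7 + 1/(154 + Z) (a(Z) = -7 + 1/(Z + 154) = -7 + 1/(154 + Z))
T = -47548703735/194 (T = -245096418 - (-1077 - 7*40)/(154 + 40) = -245096418 - (-1077 - 280)/194 = -245096418 - (-1357)/194 = -245096418 - 1*(-1357/194) = -245096418 + 1357/194 = -47548703735/194 ≈ -2.4510e+8)
-T = -1*(-47548703735/194) = 47548703735/194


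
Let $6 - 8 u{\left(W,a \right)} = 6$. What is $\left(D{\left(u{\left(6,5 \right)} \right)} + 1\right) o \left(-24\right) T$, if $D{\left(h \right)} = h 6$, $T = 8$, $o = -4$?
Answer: $768$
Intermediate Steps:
$u{\left(W,a \right)} = 0$ ($u{\left(W,a \right)} = \frac{3}{4} - \frac{3}{4} = 0$)
$D{\left(h \right)} = 6 h$
$\left(D{\left(u{\left(6,5 \right)} \right)} + 1\right) o \left(-24\right) T = \left(6 \cdot 0 + 1\right) \left(-4\right) \left(-24\right) 8 = \left(0 + 1\right) \left(-4\right) \left(-24\right) 8 = 1 \left(-4\right) \left(-24\right) 8 = \left(-4\right) \left(-24\right) 8 = 96 \cdot 8 = 768$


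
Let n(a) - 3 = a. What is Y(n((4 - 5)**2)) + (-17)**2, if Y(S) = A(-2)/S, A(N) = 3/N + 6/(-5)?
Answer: 11533/40 ≈ 288.33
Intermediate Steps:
n(a) = 3 + a
A(N) = -6/5 + 3/N (A(N) = 3/N + 6*(-1/5) = 3/N - 6/5 = -6/5 + 3/N)
Y(S) = -27/(10*S) (Y(S) = (-6/5 + 3/(-2))/S = (-6/5 + 3*(-1/2))/S = (-6/5 - 3/2)/S = -27/(10*S))
Y(n((4 - 5)**2)) + (-17)**2 = -27/(10*(3 + (4 - 5)**2)) + (-17)**2 = -27/(10*(3 + (-1)**2)) + 289 = -27/(10*(3 + 1)) + 289 = -27/10/4 + 289 = -27/10*1/4 + 289 = -27/40 + 289 = 11533/40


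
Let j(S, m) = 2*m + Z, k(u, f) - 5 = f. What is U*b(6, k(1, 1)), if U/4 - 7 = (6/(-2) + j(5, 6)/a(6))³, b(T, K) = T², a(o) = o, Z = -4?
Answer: 1024/3 ≈ 341.33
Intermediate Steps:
k(u, f) = 5 + f
j(S, m) = -4 + 2*m (j(S, m) = 2*m - 4 = -4 + 2*m)
U = 256/27 (U = 28 + 4*(6/(-2) + (-4 + 2*6)/6)³ = 28 + 4*(6*(-½) + (-4 + 12)*(⅙))³ = 28 + 4*(-3 + 8*(⅙))³ = 28 + 4*(-3 + 4/3)³ = 28 + 4*(-5/3)³ = 28 + 4*(-125/27) = 28 - 500/27 = 256/27 ≈ 9.4815)
U*b(6, k(1, 1)) = (256/27)*6² = (256/27)*36 = 1024/3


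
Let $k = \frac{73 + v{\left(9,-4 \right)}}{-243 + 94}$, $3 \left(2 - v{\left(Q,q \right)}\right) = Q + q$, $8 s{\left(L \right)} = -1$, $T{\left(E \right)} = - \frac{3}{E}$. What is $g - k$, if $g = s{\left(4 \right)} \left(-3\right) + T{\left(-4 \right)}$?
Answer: $\frac{5783}{3576} \approx 1.6172$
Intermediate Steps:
$s{\left(L \right)} = - \frac{1}{8}$ ($s{\left(L \right)} = \frac{1}{8} \left(-1\right) = - \frac{1}{8}$)
$v{\left(Q,q \right)} = 2 - \frac{Q}{3} - \frac{q}{3}$ ($v{\left(Q,q \right)} = 2 - \frac{Q + q}{3} = 2 - \left(\frac{Q}{3} + \frac{q}{3}\right) = 2 - \frac{Q}{3} - \frac{q}{3}$)
$g = \frac{9}{8}$ ($g = \left(- \frac{1}{8}\right) \left(-3\right) - \frac{3}{-4} = \frac{3}{8} - - \frac{3}{4} = \frac{3}{8} + \frac{3}{4} = \frac{9}{8} \approx 1.125$)
$k = - \frac{220}{447}$ ($k = \frac{73 - - \frac{1}{3}}{-243 + 94} = \frac{73 + \left(2 - 3 + \frac{4}{3}\right)}{-149} = \left(73 + \frac{1}{3}\right) \left(- \frac{1}{149}\right) = \frac{220}{3} \left(- \frac{1}{149}\right) = - \frac{220}{447} \approx -0.49217$)
$g - k = \frac{9}{8} - - \frac{220}{447} = \frac{9}{8} + \frac{220}{447} = \frac{5783}{3576}$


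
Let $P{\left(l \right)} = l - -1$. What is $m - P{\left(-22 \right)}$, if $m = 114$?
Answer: $135$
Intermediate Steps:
$P{\left(l \right)} = 1 + l$ ($P{\left(l \right)} = l + 1 = 1 + l$)
$m - P{\left(-22 \right)} = 114 - \left(1 - 22\right) = 114 - -21 = 114 + 21 = 135$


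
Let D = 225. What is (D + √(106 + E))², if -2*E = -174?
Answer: (225 + √193)² ≈ 57070.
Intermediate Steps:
E = 87 (E = -½*(-174) = 87)
(D + √(106 + E))² = (225 + √(106 + 87))² = (225 + √193)²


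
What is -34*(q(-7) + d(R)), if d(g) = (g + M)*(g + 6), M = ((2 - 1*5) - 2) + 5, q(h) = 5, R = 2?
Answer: -714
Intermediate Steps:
M = 0 (M = ((2 - 5) - 2) + 5 = (-3 - 2) + 5 = -5 + 5 = 0)
d(g) = g*(6 + g) (d(g) = (g + 0)*(g + 6) = g*(6 + g))
-34*(q(-7) + d(R)) = -34*(5 + 2*(6 + 2)) = -34*(5 + 2*8) = -34*(5 + 16) = -34*21 = -714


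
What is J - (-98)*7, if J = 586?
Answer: 1272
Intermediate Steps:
J - (-98)*7 = 586 - (-98)*7 = 586 - 1*(-686) = 586 + 686 = 1272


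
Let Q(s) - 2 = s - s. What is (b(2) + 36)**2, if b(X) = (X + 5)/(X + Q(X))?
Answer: 22801/16 ≈ 1425.1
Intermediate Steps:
Q(s) = 2 (Q(s) = 2 + (s - s) = 2 + 0 = 2)
b(X) = (5 + X)/(2 + X) (b(X) = (X + 5)/(X + 2) = (5 + X)/(2 + X))
(b(2) + 36)**2 = ((5 + 2)/(2 + 2) + 36)**2 = (7/4 + 36)**2 = (151/4)**2 = 22801/16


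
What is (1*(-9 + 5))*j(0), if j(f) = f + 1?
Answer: -4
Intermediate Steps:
j(f) = 1 + f
(1*(-9 + 5))*j(0) = (1*(-9 + 5))*(1 + 0) = (1*(-4))*1 = -4*1 = -4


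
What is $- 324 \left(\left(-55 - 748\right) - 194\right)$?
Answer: $323028$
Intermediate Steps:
$- 324 \left(\left(-55 - 748\right) - 194\right) = - 324 \left(-803 - 194\right) = \left(-324\right) \left(-997\right) = 323028$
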